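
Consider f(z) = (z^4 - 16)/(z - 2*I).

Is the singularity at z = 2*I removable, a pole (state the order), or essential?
The numerator vanishes at z = 2*I ((2*I)^4 = 16), so it is divisible by z - 2*I:
  z^4 - 16 = (z - 2*I)*(z^3 + 2*I*z^2 - 4*z - 8*I)
Hence for z ≠ 2*I, f(z) = z^3 + 2*I*z^2 - 4*z - 8*I, a polynomial, and lim_{z→2*I} f(z) = -32*I is finite.
So the singularity is removable.

Final answer: removable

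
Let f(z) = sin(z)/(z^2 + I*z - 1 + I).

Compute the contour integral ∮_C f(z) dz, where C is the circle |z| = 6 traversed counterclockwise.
pi*(-2/5 + 4*I/5)*sin(1) + pi*(-2/5 + 4*I/5)*sin(1 - I)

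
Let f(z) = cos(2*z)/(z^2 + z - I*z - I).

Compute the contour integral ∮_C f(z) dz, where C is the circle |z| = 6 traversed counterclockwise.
By the residue theorem, ∮_C f(z) dz = 2πi · (sum of the residues of f at the poles inside |z| = 6).

The denominator factors as (z - I)*(z + 1), so the singularities of f are simple poles at z = I, z = -1.
  |I|² = 1 < 36 = 6², so this pole is inside the contour.
  |-1|² = 1 < 36 = 6², so this pole is inside the contour.

With P(z) = cos(2*z) and Q(z) = z^2 + z - I*z - I, each pole is simple, so Res(f, z₀) = P(z₀)/Q'(z₀) with Q'(z) = 2*z + 1 - I.
  Res(f, I) = P(I)/Q'(I) = (cosh(2))/(1 + I) = (1/2 - I/2)*cosh(2)
  Res(f, -1) = P(-1)/Q'(-1) = (cos(2))/(-1 - I) = (-1/2 + I/2)*cos(2)

Sum of residues inside C: (1/2 - I/2)*cosh(2) + (-1/2 + I/2)*cos(2)
∮_C f(z) dz = 2πi · ((1/2 - I/2)*cosh(2) + (-1/2 + I/2)*cos(2)) = pi*(-1 - I)*cos(2) + pi*(1 + I)*cosh(2)

Final answer: pi*(-1 - I)*cos(2) + pi*(1 + I)*cosh(2)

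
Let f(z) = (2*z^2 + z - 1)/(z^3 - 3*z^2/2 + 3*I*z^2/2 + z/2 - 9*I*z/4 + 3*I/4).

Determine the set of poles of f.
The singularities of f are the zeros of the denominator. Factoring,
  z^3 - 3*z^2/2 + 3*I*z^2/2 + z/2 - 9*I*z/4 + 3*I/4 = (z - 1/2)*(z - 1)*(z + 3*I/2)
so the candidates are z = 1/2, z = 1, z = -3*I/2.

Check the numerator P(z) = 2*z^2 + z - 1 at each one:
  P(1/2) = 0, so the factor (z - 1/2) cancels and z = 1/2 is only a removable singularity, not a pole.
  P(1) = 2 ≠ 0, so z = 1 is a (simple) pole.
  P(-3*I/2) = -11/2 - 3*I/2 ≠ 0, so z = -3*I/2 is a (simple) pole.

Poles of f: {-3*I/2, 1}

Final answer: {-3*I/2, 1}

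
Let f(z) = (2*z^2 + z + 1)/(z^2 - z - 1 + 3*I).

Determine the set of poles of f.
The singularities of f are the zeros of the denominator. Factoring,
  z^2 - z - 1 + 3*I = (z - 2 + I)*(z + 1 - I)
so the candidates are z = 2 - I, z = -1 + I.

Check the numerator P(z) = 2*z^2 + z + 1 at each one:
  P(2 - I) = 9 - 9*I ≠ 0, so z = 2 - I is a (simple) pole.
  P(-1 + I) = -3*I ≠ 0, so z = -1 + I is a (simple) pole.

Poles of f: {-1 + I, 2 - I}

Final answer: {-1 + I, 2 - I}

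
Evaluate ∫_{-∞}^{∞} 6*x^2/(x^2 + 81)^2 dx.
pi/3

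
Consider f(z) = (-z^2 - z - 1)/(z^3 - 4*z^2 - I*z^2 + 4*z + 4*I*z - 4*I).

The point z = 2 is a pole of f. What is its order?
Factor the denominator:
  z^3 - 4*z^2 - I*z^2 + 4*z + 4*I*z - 4*I = (z - 2)^2*(z - I)

The numerator P(z) = -z^2 - z - 1 has P(2) = -7 ≠ 0, so no factor of (z - 2) cancels.
Near z = 2 we can therefore write f(z) = g(z)/(z - 2)^2 with g analytic at 2 and g(2) ≠ 0 (g is the numerator divided by the remaining denominator factors).

Hence z = 2 is a pole of order 2.

Final answer: 2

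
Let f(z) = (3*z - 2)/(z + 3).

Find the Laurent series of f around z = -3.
-11/(z + 3) + 3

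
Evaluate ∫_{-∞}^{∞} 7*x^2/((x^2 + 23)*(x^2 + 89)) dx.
Let f(z) = 7*z^2/((z^2 + 23)*(z^2 + 89)). The denominator has no real zeros and deg Q - deg P = 2 ≥ 2, so the integral of f over the upper semicircle |z| = R tends to 0 as R → ∞. Closing the contour in the upper half-plane,
  ∫_{-∞}^{∞} f(x) dx = 2πi · Σ Res(f, z_k)  over the poles with Im z_k > 0.

Zeros of the denominator: z^2 + 89 = 0 gives z = ±sqrt(89)*I; z^2 + 23 = 0 gives z = ±sqrt(23)*I.
Upper half-plane: z = sqrt(23)*I, z = sqrt(89)*I (simple).

Each pole is a simple zero of Q(z) = z^4 + 112*z^2 + 2047, so Res(f, z₀) = P(z₀)/Q'(z₀) with P(z) = 7*z^2, Q'(z) = 4*z^3 + 224*z:
  Res(f, sqrt(23)*I) = (-161)/(132*sqrt(23)*I) = 7*sqrt(23)*I/132
  Res(f, sqrt(89)*I) = (-623)/(-132*sqrt(89)*I) = -7*sqrt(89)*I/132

Sum of residues: 7*I*(-sqrt(89) + sqrt(23))/132
∫_{-∞}^{∞} f(x) dx = 2πi · (7*I*(-sqrt(89) + sqrt(23))/132) = 7*pi*(-sqrt(23) + sqrt(89))/66

Final answer: 7*pi*(-sqrt(23) + sqrt(89))/66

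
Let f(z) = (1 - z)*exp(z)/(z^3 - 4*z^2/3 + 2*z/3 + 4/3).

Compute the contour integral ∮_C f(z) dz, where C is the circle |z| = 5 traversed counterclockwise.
By the residue theorem, ∮_C f(z) dz = 2πi · (sum of the residues of f at the poles inside |z| = 5).

The denominator factors as (z - 1 + I)*(z + 2/3)*(z - 1 - I), so the singularities of f are simple poles at z = 1 - I, z = -2/3, z = 1 + I.
  |1 - I|² = 2 < 25 = 5², so this pole is inside the contour.
  |-2/3|² = 4/9 < 25 = 5², so this pole is inside the contour.
  |1 + I|² = 2 < 25 = 5², so this pole is inside the contour.

With P(z) = (1 - z)*exp(z) and Q(z) = z^3 - 4*z^2/3 + 2*z/3 + 4/3, each pole is simple, so Res(f, z₀) = P(z₀)/Q'(z₀) with Q'(z) = 3*z^2 - 8*z/3 + 2/3.
  Res(f, 1 - I) = P(1 - I)/Q'(1 - I) = (I*exp(1 - I))/(-2 - 10*I/3) = (-15/68 - 9*I/68)*exp(1 - I)
  Res(f, -2/3) = P(-2/3)/Q'(-2/3) = (5*exp(-2/3)/3)/(34/9) = 15*exp(-2/3)/34
  Res(f, 1 + I) = P(1 + I)/Q'(1 + I) = (-I*exp(1 + I))/(-2 + 10*I/3) = (-15/68 + 9*I/68)*exp(1 + I)

Sum of residues inside C: 15*exp(-2/3)/34 + (-15/68 + 9*I/68)*exp(1 + I) + (-15/68 - 9*I/68)*exp(1 - I)
∮_C f(z) dz = 2πi · (15*exp(-2/3)/34 + (-15/68 + 9*I/68)*exp(1 + I) + (-15/68 - 9*I/68)*exp(1 - I)) = pi*(9/34 - 15*I/34)*exp(1 - I) + pi*(-9/34 - 15*I/34)*exp(1 + I) + 15*I*pi*exp(-2/3)/17

Final answer: pi*(9/34 - 15*I/34)*exp(1 - I) + pi*(-9/34 - 15*I/34)*exp(1 + I) + 15*I*pi*exp(-2/3)/17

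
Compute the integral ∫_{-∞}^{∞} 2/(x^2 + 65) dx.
Let f(z) = 2/(z^2 + 65). The denominator has no real zeros and deg Q - deg P = 2 ≥ 2, so the integral of f over the upper semicircle |z| = R tends to 0 as R → ∞. Closing the contour in the upper half-plane,
  ∫_{-∞}^{∞} f(x) dx = 2πi · Σ Res(f, z_k)  over the poles with Im z_k > 0.

Zeros of the denominator: z^2 + 65 = 0 gives z = ±sqrt(65)*I.
Upper half-plane: z = sqrt(65)*I (simple).

Each pole is a simple zero of Q(z) = z^2 + 65, so Res(f, z₀) = P(z₀)/Q'(z₀) with P(z) = 2, Q'(z) = 2*z:
  Res(f, sqrt(65)*I) = (2)/(2*sqrt(65)*I) = -sqrt(65)*I/65

∫_{-∞}^{∞} f(x) dx = 2πi · (-sqrt(65)*I/65) = 2*sqrt(65)*pi/65

Final answer: 2*sqrt(65)*pi/65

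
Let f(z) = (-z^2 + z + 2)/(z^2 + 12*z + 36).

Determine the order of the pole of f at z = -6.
Factor the denominator:
  z^2 + 12*z + 36 = (z + 6)^2

The numerator P(z) = -z^2 + z + 2 has P(-6) = -40 ≠ 0, so no factor of (z + 6) cancels.
Near z = -6 we can therefore write f(z) = g(z)/(z + 6)^2 with g analytic at -6 and g(-6) ≠ 0 (g is just the numerator).

Hence z = -6 is a pole of order 2.

Final answer: 2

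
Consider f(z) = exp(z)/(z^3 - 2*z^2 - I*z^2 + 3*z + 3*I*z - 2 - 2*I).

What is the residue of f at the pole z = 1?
Write f(z) = P(z)/Q(z) with P(z) = exp(z) and Q(z) = z^3 - 2*z^2 - I*z^2 + 3*z + 3*I*z - 2 - 2*I.
The denominator factors as Q(z) = (z - 1)*(z - 1 + I)*(z - 2*I), so z = 1 is a simple zero of Q and P is analytic there; z = 1 is therefore a simple pole and
  Res(f, z₀) = P(z₀)/Q'(z₀).

Q'(z) = 3*z^2 - 4*z - 2*I*z + 3 + 3*I, so Q'(1) = 2 + I.
P(1) = exp(1).

Res(f, 1) = (exp(1))/(2 + I) = exp(1)*(2/5 - I/5)

Final answer: exp(1)*(2/5 - I/5)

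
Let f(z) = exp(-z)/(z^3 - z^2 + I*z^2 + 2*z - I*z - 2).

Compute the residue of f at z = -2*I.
Write f(z) = P(z)/Q(z) with P(z) = exp(-z) and Q(z) = z^3 - z^2 + I*z^2 + 2*z - I*z - 2.
The denominator factors as Q(z) = (z - 1)*(z + 2*I)*(z - I), so z = -2*I is a simple zero of Q and P is analytic there; z = -2*I is therefore a simple pole and
  Res(f, z₀) = P(z₀)/Q'(z₀).

Q'(z) = 3*z^2 - 2*z + 2*I*z + 2 - I, so Q'(-2*I) = -6 + 3*I.
P(-2*I) = exp(2*I).

Res(f, -2*I) = (exp(2*I))/(-6 + 3*I) = (-2/15 - I/15)*exp(2*I)

Final answer: (-2/15 - I/15)*exp(2*I)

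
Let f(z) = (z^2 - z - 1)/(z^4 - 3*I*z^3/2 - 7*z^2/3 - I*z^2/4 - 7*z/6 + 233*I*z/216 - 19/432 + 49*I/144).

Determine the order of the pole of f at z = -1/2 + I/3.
Factor the denominator:
  z^4 - 3*I*z^3/2 - 7*z^2/3 - I*z^2/4 - 7*z/6 + 233*I*z/216 - 19/432 + 49*I/144 = (z + 1/2 - I/3)^3*(z - 3/2 - I/2)

The numerator P(z) = z^2 - z - 1 has P(-1/2 + I/3) = -13/36 - 2*I/3 ≠ 0, so no factor of (z + 1/2 - I/3) cancels.
Near z = -1/2 + I/3 we can therefore write f(z) = g(z)/(z + 1/2 - I/3)^3 with g analytic at -1/2 + I/3 and g(-1/2 + I/3) ≠ 0 (g is the numerator divided by the remaining denominator factors).

Hence z = -1/2 + I/3 is a pole of order 3.

Final answer: 3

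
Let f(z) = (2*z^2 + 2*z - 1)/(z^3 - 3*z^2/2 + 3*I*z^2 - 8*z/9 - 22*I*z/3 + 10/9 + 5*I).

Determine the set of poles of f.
The singularities of f are the zeros of the denominator. Factoring,
  z^3 - 3*z^2/2 + 3*I*z^2 - 8*z/9 - 22*I*z/3 + 10/9 + 5*I = (z - 3/2 + I/3)*(z - 1 - I/3)*(z + 1 + 3*I)
so the candidates are z = 3/2 - I/3, z = 1 + I/3, z = -1 - 3*I.

Check the numerator P(z) = 2*z^2 + 2*z - 1 at each one:
  P(3/2 - I/3) = 113/18 - 8*I/3 ≠ 0, so z = 3/2 - I/3 is a (simple) pole.
  P(1 + I/3) = 25/9 + 2*I ≠ 0, so z = 1 + I/3 is a (simple) pole.
  P(-1 - 3*I) = -19 + 6*I ≠ 0, so z = -1 - 3*I is a (simple) pole.

Poles of f: {-1 - 3*I, 1 + I/3, 3/2 - I/3}

Final answer: {-1 - 3*I, 1 + I/3, 3/2 - I/3}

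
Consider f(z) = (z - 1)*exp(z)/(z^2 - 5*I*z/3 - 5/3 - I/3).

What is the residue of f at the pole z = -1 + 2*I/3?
Write f(z) = P(z)/Q(z) with P(z) = (z - 1)*exp(z) and Q(z) = z^2 - 5*I*z/3 - 5/3 - I/3.
The denominator factors as Q(z) = (z + 1 - 2*I/3)*(z - 1 - I), so z = -1 + 2*I/3 is a simple zero of Q and P is analytic there; z = -1 + 2*I/3 is therefore a simple pole and
  Res(f, z₀) = P(z₀)/Q'(z₀).

Q'(z) = 2*z - 5*I/3, so Q'(-1 + 2*I/3) = -2 - I/3.
P(-1 + 2*I/3) = (-2 + 2*I/3)*exp(-1 + 2*I/3).

Res(f, -1 + 2*I/3) = ((-2 + 2*I/3)*exp(-1 + 2*I/3))/(-2 - I/3) = (34/37 - 18*I/37)*exp(-1 + 2*I/3)

Final answer: (34/37 - 18*I/37)*exp(-1 + 2*I/3)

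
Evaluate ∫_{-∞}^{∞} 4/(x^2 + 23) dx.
4*sqrt(23)*pi/23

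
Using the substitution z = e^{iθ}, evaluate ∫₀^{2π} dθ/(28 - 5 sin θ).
Call the integral J. The integrand is 2π-periodic and we integrate over a full period, so shifting θ does not change the value (θ → θ + π/2 turns sin θ into cos θ; θ → θ + π flips the sign of the trig term). Hence
  J = ∫₀^{2π} dθ/(28 + 5 cos θ).
Put z = e^{iθ}: then cos θ = (z + 1/z)/2, dθ = dz/(iz), and z runs once counterclockwise around |z| = 1:
  J = ∮_{|z|=1} 1/(28 + 5*(z + 1/z)/2) · dz/(iz) = (2/i) ∮_{|z|=1} dz/(5*z^2 + 56*z + 5).
The roots of 5*z^2 + 56*z + 5 are z = (-28 ± sqrt(28^2 - 5^2))/5, with sqrt(759) = sqrt(759); their product is 1, so only z₊ = -28/5 + sqrt(759)/5 lies inside the unit circle (z₋ = -28/5 - sqrt(759)/5 lies outside).
z₊ is a simple zero of q(z) = 5*z^2 + 56*z + 5, so Res(1/q, z₊) = 1/q'(z₊) with q'(z) = 10*z + 56; and q'(z₊) = 5*(z₊ - z₋) = 2*sqrt(759).
Therefore J = (2/i) · 2πi · 1/(2*sqrt(759)) = 2*pi/(sqrt(759)) = 2*sqrt(759)*pi/759

Final answer: 2*sqrt(759)*pi/759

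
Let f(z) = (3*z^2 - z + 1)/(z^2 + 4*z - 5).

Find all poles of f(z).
The singularities of f are the zeros of the denominator. Factoring,
  z^2 + 4*z - 5 = (z - 1)*(z + 5)
so the candidates are z = 1, z = -5.

Check the numerator P(z) = 3*z^2 - z + 1 at each one:
  P(1) = 3 ≠ 0, so z = 1 is a (simple) pole.
  P(-5) = 81 ≠ 0, so z = -5 is a (simple) pole.

Poles of f: {-5, 1}

Final answer: {-5, 1}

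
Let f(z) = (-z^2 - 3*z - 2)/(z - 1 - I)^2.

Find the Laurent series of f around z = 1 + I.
Put w = z - (1 + I), i.e. z = w + 1 + I. The denominator is w^2, so it suffices to rewrite the numerator in powers of w.

P(z) = -z^2 - 3*z - 2
P(w + 1 + I) = -5 - 5*I + (-5 - 2*I)*w - w^2

Dividing each term by w^2:
  f = (-5 - 5*I)/w^2 + (-5 - 2*I)/w - 1

Substituting back w = z - 1 - I:
  f(z) = (-5 - 5*I)/(z - 1 - I)^2 + (-5 - 2*I)/(z - 1 - I) - 1

The series is finite because the numerator is a polynomial; the negative powers form the principal part, and the coefficient of 1/(z - 1 - I) gives Res(f, 1 + I) = -5 - 2*I.

Final answer: (-5 - 5*I)/(z - 1 - I)^2 + (-5 - 2*I)/(z - 1 - I) - 1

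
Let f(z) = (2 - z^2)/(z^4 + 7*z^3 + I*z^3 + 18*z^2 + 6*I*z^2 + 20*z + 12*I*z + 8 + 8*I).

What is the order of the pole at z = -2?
Factor the denominator:
  z^4 + 7*z^3 + I*z^3 + 18*z^2 + 6*I*z^2 + 20*z + 12*I*z + 8 + 8*I = (z + 2)^3*(z + 1 + I)

The numerator P(z) = 2 - z^2 has P(-2) = -2 ≠ 0, so no factor of (z + 2) cancels.
Near z = -2 we can therefore write f(z) = g(z)/(z + 2)^3 with g analytic at -2 and g(-2) ≠ 0 (g is the numerator divided by the remaining denominator factors).

Hence z = -2 is a pole of order 3.

Final answer: 3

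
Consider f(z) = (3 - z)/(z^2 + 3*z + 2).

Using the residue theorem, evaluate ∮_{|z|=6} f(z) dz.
By the residue theorem, ∮_C f(z) dz = 2πi · (sum of the residues of f at the poles inside |z| = 6).

The denominator factors as (z + 2)*(z + 1), so the singularities of f are simple poles at z = -2, z = -1.
  |-2|² = 4 < 36 = 6², so this pole is inside the contour.
  |-1|² = 1 < 36 = 6², so this pole is inside the contour.

With P(z) = 3 - z and Q(z) = z^2 + 3*z + 2, each pole is simple, so Res(f, z₀) = P(z₀)/Q'(z₀) with Q'(z) = 2*z + 3.
  Res(f, -2) = P(-2)/Q'(-2) = (5)/(-1) = -5
  Res(f, -1) = P(-1)/Q'(-1) = (4)/(1) = 4

Sum of residues inside C: -1
∮_C f(z) dz = 2πi · (-1) = -2*I*pi

Final answer: -2*I*pi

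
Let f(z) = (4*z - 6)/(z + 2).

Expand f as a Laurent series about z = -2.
Put w = z - (-2), i.e. z = w - 2. The denominator is w, so it suffices to rewrite the numerator in powers of w.

P(z) = 4*z - 6
P(w - 2) = -14 + 4*w

Dividing each term by w:
  f = -14/w + 4

Substituting back w = z + 2:
  f(z) = -14/(z + 2) + 4

The series is finite because the numerator is a polynomial; the negative powers form the principal part, and the coefficient of 1/(z + 2) gives Res(f, -2) = -14.

Final answer: -14/(z + 2) + 4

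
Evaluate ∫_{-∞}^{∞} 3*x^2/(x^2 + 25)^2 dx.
Let f(z) = 3*z^2/(z^2 + 25)^2. The denominator has no real zeros and deg Q - deg P = 2 ≥ 2, so the integral of f over the upper semicircle |z| = R tends to 0 as R → ∞. Closing the contour in the upper half-plane,
  ∫_{-∞}^{∞} f(x) dx = 2πi · Σ Res(f, z_k)  over the poles with Im z_k > 0.

Zeros of the denominator: z^2 + 25 = 0 gives z = ±5*I.
Upper half-plane: z = 5*I (a pole of order 2).

Write f(z) = g(z)/(z - 5*I)^2 with g(z) = 3*z^2/(z + 5*I)^2. For a double pole, Res(f, z₀) = g'(z₀):
  g'(z) = 30*I*z/(z + 5*I)^3
  Res(f, 5*I) = g'(5*I) = -3*I/20

∫_{-∞}^{∞} f(x) dx = 2πi · (-3*I/20) = 3*pi/10

Final answer: 3*pi/10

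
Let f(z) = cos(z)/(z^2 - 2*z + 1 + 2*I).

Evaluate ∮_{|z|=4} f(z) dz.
By the residue theorem, ∮_C f(z) dz = 2πi · (sum of the residues of f at the poles inside |z| = 4).

The denominator factors as (z - 2 + I)*(z - I), so the singularities of f are simple poles at z = 2 - I, z = I.
  |2 - I|² = 5 < 16 = 4², so this pole is inside the contour.
  |I|² = 1 < 16 = 4², so this pole is inside the contour.

With P(z) = cos(z) and Q(z) = z^2 - 2*z + 1 + 2*I, each pole is simple, so Res(f, z₀) = P(z₀)/Q'(z₀) with Q'(z) = 2*z - 2.
  Res(f, 2 - I) = P(2 - I)/Q'(2 - I) = (cos(2 - I))/(2 - 2*I) = (1/4 + I/4)*cos(2 - I)
  Res(f, I) = P(I)/Q'(I) = (cosh(1))/(-2 + 2*I) = (-1/4 - I/4)*cosh(1)

Sum of residues inside C: (-1/4 - I/4)*cosh(1) + (1/4 + I/4)*cos(2 - I)
∮_C f(z) dz = 2πi · ((-1/4 - I/4)*cosh(1) + (1/4 + I/4)*cos(2 - I)) = pi*(-1/2 + I/2)*cos(2 - I) + pi*(1/2 - I/2)*cosh(1)

Final answer: pi*(-1/2 + I/2)*cos(2 - I) + pi*(1/2 - I/2)*cosh(1)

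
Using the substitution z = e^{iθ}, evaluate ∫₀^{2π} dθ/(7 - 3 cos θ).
Call the integral J. The integrand is 2π-periodic and we integrate over a full period, so shifting θ does not change the value (θ → θ + π flips the sign of the trig term). Hence
  J = ∫₀^{2π} dθ/(7 + 3 cos θ).
Put z = e^{iθ}: then cos θ = (z + 1/z)/2, dθ = dz/(iz), and z runs once counterclockwise around |z| = 1:
  J = ∮_{|z|=1} 1/(7 + 3*(z + 1/z)/2) · dz/(iz) = (2/i) ∮_{|z|=1} dz/(3*z^2 + 14*z + 3).
The roots of 3*z^2 + 14*z + 3 are z = (-7 ± sqrt(7^2 - 3^2))/3, with sqrt(40) = 2*sqrt(10); their product is 1, so only z₊ = -7/3 + 2*sqrt(10)/3 lies inside the unit circle (z₋ = -7/3 - 2*sqrt(10)/3 lies outside).
z₊ is a simple zero of q(z) = 3*z^2 + 14*z + 3, so Res(1/q, z₊) = 1/q'(z₊) with q'(z) = 6*z + 14; and q'(z₊) = 3*(z₊ - z₋) = 4*sqrt(10).
Therefore J = (2/i) · 2πi · 1/(4*sqrt(10)) = 2*pi/(2*sqrt(10)) = sqrt(10)*pi/10

Final answer: sqrt(10)*pi/10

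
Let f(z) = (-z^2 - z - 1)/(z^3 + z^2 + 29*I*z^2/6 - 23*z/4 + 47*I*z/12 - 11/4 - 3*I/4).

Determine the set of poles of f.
The singularities of f are the zeros of the denominator. Factoring,
  z^3 + z^2 + 29*I*z^2/6 - 23*z/4 + 47*I*z/12 - 11/4 - 3*I/4 = (z + 3*I)*(z + 1/2 + 3*I/2)*(z + 1/2 + I/3)
so the candidates are z = -3*I, z = -1/2 - 3*I/2, z = -1/2 - I/3.

Check the numerator P(z) = -z^2 - z - 1 at each one:
  P(-3*I) = 8 + 3*I ≠ 0, so z = -3*I is a (simple) pole.
  P(-1/2 - 3*I/2) = 3/2 ≠ 0, so z = -1/2 - 3*I/2 is a (simple) pole.
  P(-1/2 - I/3) = -23/36 ≠ 0, so z = -1/2 - I/3 is a (simple) pole.

Poles of f: {-1/2 - 3*I/2, -1/2 - I/3, -3*I}

Final answer: {-1/2 - 3*I/2, -1/2 - I/3, -3*I}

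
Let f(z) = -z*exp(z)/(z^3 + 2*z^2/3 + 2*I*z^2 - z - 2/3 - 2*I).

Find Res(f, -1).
Write f(z) = P(z)/Q(z) with P(z) = -z*exp(z) and Q(z) = z^3 + 2*z^2/3 + 2*I*z^2 - z - 2/3 - 2*I.
The denominator factors as Q(z) = (z + 1)*(z + 2/3 + 2*I)*(z - 1), so z = -1 is a simple zero of Q and P is analytic there; z = -1 is therefore a simple pole and
  Res(f, z₀) = P(z₀)/Q'(z₀).

Q'(z) = 3*z^2 + 4*z/3 + 4*I*z - 1, so Q'(-1) = 2/3 - 4*I.
P(-1) = exp(-1).

Res(f, -1) = (exp(-1))/(2/3 - 4*I) = (3/74 + 9*I/37)*exp(-1)

Final answer: (3/74 + 9*I/37)*exp(-1)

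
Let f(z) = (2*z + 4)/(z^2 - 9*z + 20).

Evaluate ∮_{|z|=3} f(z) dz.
By the residue theorem, ∮_C f(z) dz = 2πi · (sum of the residues of f at the poles inside |z| = 3).

The denominator factors as (z - 5)*(z - 4), so the singularities of f are simple poles at z = 5, z = 4.
  |5|² = 25 > 9 = 3², so this pole is outside the contour.
  |4|² = 16 > 9 = 3², so this pole is outside the contour.

No pole lies inside the contour, so f is analytic on and inside C and the integral is 0 (Cauchy's theorem).

Final answer: 0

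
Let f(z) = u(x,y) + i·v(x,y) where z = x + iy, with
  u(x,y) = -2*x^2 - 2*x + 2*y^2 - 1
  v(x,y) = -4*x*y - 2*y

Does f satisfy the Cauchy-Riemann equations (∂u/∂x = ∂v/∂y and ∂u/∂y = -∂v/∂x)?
∂u/∂x = -4*x - 2
∂v/∂y = -4*x - 2
∂u/∂y = 4*y
∂v/∂x = -4*y
∂u/∂x = ∂v/∂y and ∂u/∂y = -∂v/∂x hold identically; f is analytic.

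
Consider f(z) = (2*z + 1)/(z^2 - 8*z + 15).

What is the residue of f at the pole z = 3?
Write f(z) = P(z)/Q(z) with P(z) = 2*z + 1 and Q(z) = z^2 - 8*z + 15.
The denominator factors as Q(z) = (z - 3)*(z - 5), so z = 3 is a simple zero of Q and P is analytic there; z = 3 is therefore a simple pole and
  Res(f, z₀) = P(z₀)/Q'(z₀).

Q'(z) = 2*z - 8, so Q'(3) = -2.
P(3) = 7.

Res(f, 3) = (7)/(-2) = -7/2

Final answer: -7/2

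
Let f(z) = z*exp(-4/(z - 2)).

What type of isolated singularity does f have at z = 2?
essential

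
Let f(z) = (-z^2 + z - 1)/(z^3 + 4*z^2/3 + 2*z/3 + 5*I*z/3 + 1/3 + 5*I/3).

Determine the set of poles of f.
{-1, -1 + I, 2/3 - I}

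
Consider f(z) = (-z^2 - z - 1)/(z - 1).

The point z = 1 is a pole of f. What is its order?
Factor the denominator:
  z - 1 = (z - 1)

The numerator P(z) = -z^2 - z - 1 has P(1) = -3 ≠ 0, so no factor of (z - 1) cancels.
Near z = 1 we can therefore write f(z) = g(z)/(z - 1) with g analytic at 1 and g(1) ≠ 0 (g is just the numerator).

Hence z = 1 is a pole of order 1.

Final answer: 1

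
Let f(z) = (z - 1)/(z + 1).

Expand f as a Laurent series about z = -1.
Put w = z - (-1), i.e. z = w - 1. The denominator is w, so it suffices to rewrite the numerator in powers of w.

P(z) = z - 1
P(w - 1) = -2 + w

Dividing each term by w:
  f = -2/w + 1

Substituting back w = z + 1:
  f(z) = -2/(z + 1) + 1

The series is finite because the numerator is a polynomial; the negative powers form the principal part, and the coefficient of 1/(z + 1) gives Res(f, -1) = -2.

Final answer: -2/(z + 1) + 1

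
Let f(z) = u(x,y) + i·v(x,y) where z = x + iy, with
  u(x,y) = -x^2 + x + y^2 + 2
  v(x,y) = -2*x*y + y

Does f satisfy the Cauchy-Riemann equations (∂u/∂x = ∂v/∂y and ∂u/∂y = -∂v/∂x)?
∂u/∂x = 1 - 2*x
∂v/∂y = 1 - 2*x
∂u/∂y = 2*y
∂v/∂x = -2*y
∂u/∂x = ∂v/∂y and ∂u/∂y = -∂v/∂x hold identically; f is analytic.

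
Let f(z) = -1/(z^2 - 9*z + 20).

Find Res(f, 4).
Write f(z) = P(z)/Q(z) with P(z) = -1 and Q(z) = z^2 - 9*z + 20.
The denominator factors as Q(z) = (z - 4)*(z - 5), so z = 4 is a simple zero of Q and P is analytic there; z = 4 is therefore a simple pole and
  Res(f, z₀) = P(z₀)/Q'(z₀).

Q'(z) = 2*z - 9, so Q'(4) = -1.
P(4) = -1.

Res(f, 4) = (-1)/(-1) = 1

Final answer: 1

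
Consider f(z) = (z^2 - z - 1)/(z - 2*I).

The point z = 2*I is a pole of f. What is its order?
1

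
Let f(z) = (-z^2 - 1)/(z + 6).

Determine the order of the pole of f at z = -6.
Factor the denominator:
  z + 6 = (z + 6)

The numerator P(z) = -z^2 - 1 has P(-6) = -37 ≠ 0, so no factor of (z + 6) cancels.
Near z = -6 we can therefore write f(z) = g(z)/(z + 6) with g analytic at -6 and g(-6) ≠ 0 (g is just the numerator).

Hence z = -6 is a pole of order 1.

Final answer: 1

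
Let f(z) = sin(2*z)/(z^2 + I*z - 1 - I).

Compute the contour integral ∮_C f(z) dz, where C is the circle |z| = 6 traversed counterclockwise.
pi*(2/5 + 4*I/5)*sin(2) + pi*(2/5 + 4*I/5)*sin(2 + 2*I)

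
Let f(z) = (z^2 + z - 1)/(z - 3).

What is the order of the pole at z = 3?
Factor the denominator:
  z - 3 = (z - 3)

The numerator P(z) = z^2 + z - 1 has P(3) = 11 ≠ 0, so no factor of (z - 3) cancels.
Near z = 3 we can therefore write f(z) = g(z)/(z - 3) with g analytic at 3 and g(3) ≠ 0 (g is just the numerator).

Hence z = 3 is a pole of order 1.

Final answer: 1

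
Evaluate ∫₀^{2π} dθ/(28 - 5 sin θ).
2*sqrt(759)*pi/759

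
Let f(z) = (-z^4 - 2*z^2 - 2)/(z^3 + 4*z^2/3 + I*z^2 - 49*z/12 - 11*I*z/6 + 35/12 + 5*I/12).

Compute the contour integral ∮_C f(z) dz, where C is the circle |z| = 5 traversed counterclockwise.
By the residue theorem, ∮_C f(z) dz = 2πi · (sum of the residues of f at the poles inside |z| = 5).

The denominator factors as (z - 1 - I/2)*(z - 2/3 + I/2)*(z + 3 + I), so the singularities of f are simple poles at z = 1 + I/2, z = 2/3 - I/2, z = -3 - I.
  |1 + I/2|² = 5/4 < 25 = 5², so this pole is inside the contour.
  |2/3 - I/2|² = 25/36 < 25 = 5², so this pole is inside the contour.
  |-3 - I|² = 10 < 25 = 5², so this pole is inside the contour.

With P(z) = -z^4 - 2*z^2 - 2 and Q(z) = z^3 + 4*z^2/3 + I*z^2 - 49*z/12 - 11*I*z/6 + 35/12 + 5*I/12, each pole is simple, so Res(f, z₀) = P(z₀)/Q'(z₀) with Q'(z) = 3*z^2 + 8*z/3 + 2*I*z - 49/12 - 11*I/6.
  Res(f, 1 + I/2) = P(1 + I/2)/Q'(1 + I/2) = (-49/16 - 7*I/2)/(-1/6 + 9*I/2) = -4389/5840 + 4137*I/5840
  Res(f, 2/3 - I/2) = P(2/3 - I/2)/Q'(2/3 - I/2) = (-2569/1296 + 43*I/27)/(-13/18 - 23*I/6) = -109019/354960 - 22677*I/39440
  Res(f, -3 - I) = P(-3 - I)/Q'(-3 - I) = (-46 - 108*I)/(167/12 + 15*I/2) = -208824/35989 - 166752*I/35989

Sum of residues inside C: -247/36 - 9*I/2
∮_C f(z) dz = 2πi · (-247/36 - 9*I/2) = pi*(9 - 247*I/18)

Final answer: pi*(9 - 247*I/18)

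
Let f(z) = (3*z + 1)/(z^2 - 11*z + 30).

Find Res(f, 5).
Write f(z) = P(z)/Q(z) with P(z) = 3*z + 1 and Q(z) = z^2 - 11*z + 30.
The denominator factors as Q(z) = (z - 5)*(z - 6), so z = 5 is a simple zero of Q and P is analytic there; z = 5 is therefore a simple pole and
  Res(f, z₀) = P(z₀)/Q'(z₀).

Q'(z) = 2*z - 11, so Q'(5) = -1.
P(5) = 16.

Res(f, 5) = (16)/(-1) = -16

Final answer: -16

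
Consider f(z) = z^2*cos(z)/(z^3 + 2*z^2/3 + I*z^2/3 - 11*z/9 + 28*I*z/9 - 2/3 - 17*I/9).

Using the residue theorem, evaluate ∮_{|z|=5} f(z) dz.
pi*(-9/50 + 99*I/100)*cos(2 - I) + pi*(1/2 - I/4)*cos(2/3 - I/3) + pi*(-8/25 + 63*I/50)*cos(2/3 - I)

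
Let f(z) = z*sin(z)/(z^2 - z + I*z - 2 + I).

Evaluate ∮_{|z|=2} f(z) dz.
By the residue theorem, ∮_C f(z) dz = 2πi · (sum of the residues of f at the poles inside |z| = 2).

The denominator factors as (z + 1)*(z - 2 + I), so the singularities of f are simple poles at z = -1, z = 2 - I.
  |-1|² = 1 < 4 = 2², so this pole is inside the contour.
  |2 - I|² = 5 > 4 = 2², so this pole is outside the contour.

With P(z) = z*sin(z) and Q(z) = z^2 - z + I*z - 2 + I, each pole is simple, so Res(f, z₀) = P(z₀)/Q'(z₀) with Q'(z) = 2*z - 1 + I.
  Res(f, -1) = P(-1)/Q'(-1) = (sin(1))/(-3 + I) = (-3/10 - I/10)*sin(1)

∮_C f(z) dz = 2πi · ((-3/10 - I/10)*sin(1)) = pi*(1/5 - 3*I/5)*sin(1)

Final answer: pi*(1/5 - 3*I/5)*sin(1)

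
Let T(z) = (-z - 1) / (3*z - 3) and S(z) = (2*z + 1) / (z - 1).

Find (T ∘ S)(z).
(T ∘ S)(z) = T(S(z)) = ((-1)*S(z) + (-1))/((3)*S(z) + (-3)). Multiply numerator and denominator by z - 1:
  numerator:   (-1)*(2*z + 1) + (-1)*(z - 1) = -3*z
  denominator: (3)*(2*z + 1) + (-3)*(z - 1) = 3*z + 6
(T ∘ S)(z) = -3*z/(3*z + 6) = -z/(z + 2)

Final answer: -z/(z + 2)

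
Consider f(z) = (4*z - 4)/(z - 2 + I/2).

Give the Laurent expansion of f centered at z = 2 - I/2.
Put w = z - (2 - I/2), i.e. z = w + 2 - I/2. The denominator is w, so it suffices to rewrite the numerator in powers of w.

P(z) = 4*z - 4
P(w + 2 - I/2) = 4 - 2*I + 4*w

Dividing each term by w:
  f = (4 - 2*I)/w + 4

Substituting back w = z - 2 + I/2:
  f(z) = (4 - 2*I)/(z - 2 + I/2) + 4

The series is finite because the numerator is a polynomial; the negative powers form the principal part, and the coefficient of 1/(z - 2 + I/2) gives Res(f, 2 - I/2) = 4 - 2*I.

Final answer: (4 - 2*I)/(z - 2 + I/2) + 4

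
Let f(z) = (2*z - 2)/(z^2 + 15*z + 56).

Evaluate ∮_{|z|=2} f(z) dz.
By the residue theorem, ∮_C f(z) dz = 2πi · (sum of the residues of f at the poles inside |z| = 2).

The denominator factors as (z + 7)*(z + 8), so the singularities of f are simple poles at z = -7, z = -8.
  |-7|² = 49 > 4 = 2², so this pole is outside the contour.
  |-8|² = 64 > 4 = 2², so this pole is outside the contour.

No pole lies inside the contour, so f is analytic on and inside C and the integral is 0 (Cauchy's theorem).

Final answer: 0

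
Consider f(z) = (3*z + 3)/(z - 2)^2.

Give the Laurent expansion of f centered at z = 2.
9/(z - 2)^2 + 3/(z - 2)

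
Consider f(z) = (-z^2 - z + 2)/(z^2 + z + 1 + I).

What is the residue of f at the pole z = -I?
Write f(z) = P(z)/Q(z) with P(z) = -z^2 - z + 2 and Q(z) = z^2 + z + 1 + I.
The denominator factors as Q(z) = (z + 1 - I)*(z + I), so z = -I is a simple zero of Q and P is analytic there; z = -I is therefore a simple pole and
  Res(f, z₀) = P(z₀)/Q'(z₀).

Q'(z) = 2*z + 1, so Q'(-I) = 1 - 2*I.
P(-I) = 3 + I.

Res(f, -I) = (3 + I)/(1 - 2*I) = 1/5 + 7*I/5

Final answer: 1/5 + 7*I/5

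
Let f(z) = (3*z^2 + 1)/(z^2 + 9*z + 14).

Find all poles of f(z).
The singularities of f are the zeros of the denominator. Factoring,
  z^2 + 9*z + 14 = (z + 2)*(z + 7)
so the candidates are z = -2, z = -7.

Check the numerator P(z) = 3*z^2 + 1 at each one:
  P(-2) = 13 ≠ 0, so z = -2 is a (simple) pole.
  P(-7) = 148 ≠ 0, so z = -7 is a (simple) pole.

Poles of f: {-7, -2}

Final answer: {-7, -2}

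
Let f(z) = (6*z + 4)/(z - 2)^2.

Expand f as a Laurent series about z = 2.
Put w = z - (2), i.e. z = w + 2. The denominator is w^2, so it suffices to rewrite the numerator in powers of w.

P(z) = 6*z + 4
P(w + 2) = 16 + 6*w

Dividing each term by w^2:
  f = 16/w^2 + 6/w

Substituting back w = z - 2:
  f(z) = 16/(z - 2)^2 + 6/(z - 2)

The series is finite because the numerator is a polynomial; the negative powers form the principal part, and the coefficient of 1/(z - 2) gives Res(f, 2) = 6.

Final answer: 16/(z - 2)^2 + 6/(z - 2)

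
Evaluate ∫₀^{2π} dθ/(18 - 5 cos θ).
Call the integral J. The integrand is 2π-periodic and we integrate over a full period, so shifting θ does not change the value (θ → θ + π flips the sign of the trig term). Hence
  J = ∫₀^{2π} dθ/(18 + 5 cos θ).
Put z = e^{iθ}: then cos θ = (z + 1/z)/2, dθ = dz/(iz), and z runs once counterclockwise around |z| = 1:
  J = ∮_{|z|=1} 1/(18 + 5*(z + 1/z)/2) · dz/(iz) = (2/i) ∮_{|z|=1} dz/(5*z^2 + 36*z + 5).
The roots of 5*z^2 + 36*z + 5 are z = (-18 ± sqrt(18^2 - 5^2))/5, with sqrt(299) = sqrt(299); their product is 1, so only z₊ = -18/5 + sqrt(299)/5 lies inside the unit circle (z₋ = -18/5 - sqrt(299)/5 lies outside).
z₊ is a simple zero of q(z) = 5*z^2 + 36*z + 5, so Res(1/q, z₊) = 1/q'(z₊) with q'(z) = 10*z + 36; and q'(z₊) = 5*(z₊ - z₋) = 2*sqrt(299).
Therefore J = (2/i) · 2πi · 1/(2*sqrt(299)) = 2*pi/(sqrt(299)) = 2*sqrt(299)*pi/299

Final answer: 2*sqrt(299)*pi/299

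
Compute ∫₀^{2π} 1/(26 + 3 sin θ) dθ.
2*sqrt(667)*pi/667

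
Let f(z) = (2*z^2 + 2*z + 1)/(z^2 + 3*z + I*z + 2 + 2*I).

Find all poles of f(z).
{-2, -1 - I}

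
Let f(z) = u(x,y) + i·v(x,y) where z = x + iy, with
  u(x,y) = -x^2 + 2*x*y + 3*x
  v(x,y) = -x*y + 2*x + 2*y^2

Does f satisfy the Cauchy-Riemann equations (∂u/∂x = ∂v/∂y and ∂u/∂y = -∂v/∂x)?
∂u/∂x = -2*x + 2*y + 3
∂v/∂y = -x + 4*y
∂u/∂y = 2*x
∂v/∂x = 2 - y
∂u/∂x ≠ ∂v/∂y and ∂u/∂y ≠ -∂v/∂x; the Cauchy-Riemann equations are not satisfied, so f is not analytic.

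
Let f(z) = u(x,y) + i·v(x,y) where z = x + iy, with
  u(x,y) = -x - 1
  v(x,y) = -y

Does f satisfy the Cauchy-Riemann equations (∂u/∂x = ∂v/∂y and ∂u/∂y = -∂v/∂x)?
∂u/∂x = -1
∂v/∂y = -1
∂u/∂y = 0
∂v/∂x = 0
∂u/∂x = ∂v/∂y and ∂u/∂y = -∂v/∂x hold identically; f is analytic.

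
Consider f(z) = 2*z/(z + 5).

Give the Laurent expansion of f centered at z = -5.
Put w = z - (-5), i.e. z = w - 5. The denominator is w, so it suffices to rewrite the numerator in powers of w.

P(z) = 2*z
P(w - 5) = -10 + 2*w

Dividing each term by w:
  f = -10/w + 2

Substituting back w = z + 5:
  f(z) = -10/(z + 5) + 2

The series is finite because the numerator is a polynomial; the negative powers form the principal part, and the coefficient of 1/(z + 5) gives Res(f, -5) = -10.

Final answer: -10/(z + 5) + 2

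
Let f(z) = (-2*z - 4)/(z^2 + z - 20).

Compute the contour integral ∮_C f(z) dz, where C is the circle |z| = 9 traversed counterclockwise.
By the residue theorem, ∮_C f(z) dz = 2πi · (sum of the residues of f at the poles inside |z| = 9).

The denominator factors as (z - 4)*(z + 5), so the singularities of f are simple poles at z = 4, z = -5.
  |4|² = 16 < 81 = 9², so this pole is inside the contour.
  |-5|² = 25 < 81 = 9², so this pole is inside the contour.

With P(z) = -2*z - 4 and Q(z) = z^2 + z - 20, each pole is simple, so Res(f, z₀) = P(z₀)/Q'(z₀) with Q'(z) = 2*z + 1.
  Res(f, 4) = P(4)/Q'(4) = (-12)/(9) = -4/3
  Res(f, -5) = P(-5)/Q'(-5) = (6)/(-9) = -2/3

Sum of residues inside C: -2
∮_C f(z) dz = 2πi · (-2) = -4*I*pi

Final answer: -4*I*pi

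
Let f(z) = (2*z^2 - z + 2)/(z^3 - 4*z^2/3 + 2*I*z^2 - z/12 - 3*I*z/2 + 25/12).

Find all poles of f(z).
{-2/3 - I/2, 1 - 2*I, 1 + I/2}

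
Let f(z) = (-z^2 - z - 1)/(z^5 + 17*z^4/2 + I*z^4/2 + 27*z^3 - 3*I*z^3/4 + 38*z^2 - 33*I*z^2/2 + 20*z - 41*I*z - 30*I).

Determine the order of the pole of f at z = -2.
Factor the denominator:
  z^5 + 17*z^4/2 + I*z^4/2 + 27*z^3 - 3*I*z^3/4 + 38*z^2 - 33*I*z^2/2 + 20*z - 41*I*z - 30*I = (z + 2)^3*(z + 3 + 3*I/2)*(z - 1/2 - I)

The numerator P(z) = -z^2 - z - 1 has P(-2) = -3 ≠ 0, so no factor of (z + 2) cancels.
Near z = -2 we can therefore write f(z) = g(z)/(z + 2)^3 with g analytic at -2 and g(-2) ≠ 0 (g is the numerator divided by the remaining denominator factors).

Hence z = -2 is a pole of order 3.

Final answer: 3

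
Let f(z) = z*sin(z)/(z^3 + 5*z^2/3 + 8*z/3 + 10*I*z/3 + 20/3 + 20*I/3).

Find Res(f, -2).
(36/169 - 15*I/169)*sin(2)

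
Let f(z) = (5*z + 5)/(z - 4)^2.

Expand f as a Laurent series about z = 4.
Put w = z - (4), i.e. z = w + 4. The denominator is w^2, so it suffices to rewrite the numerator in powers of w.

P(z) = 5*z + 5
P(w + 4) = 25 + 5*w

Dividing each term by w^2:
  f = 25/w^2 + 5/w

Substituting back w = z - 4:
  f(z) = 25/(z - 4)^2 + 5/(z - 4)

The series is finite because the numerator is a polynomial; the negative powers form the principal part, and the coefficient of 1/(z - 4) gives Res(f, 4) = 5.

Final answer: 25/(z - 4)^2 + 5/(z - 4)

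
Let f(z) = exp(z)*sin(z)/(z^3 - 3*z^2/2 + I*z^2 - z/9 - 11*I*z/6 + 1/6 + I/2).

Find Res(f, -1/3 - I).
Write f(z) = P(z)/Q(z) with P(z) = exp(z)*sin(z) and Q(z) = z^3 - 3*z^2/2 + I*z^2 - z/9 - 11*I*z/6 + 1/6 + I/2.
The denominator factors as Q(z) = (z - 3/2)*(z + 1/3 + I)*(z - 1/3), so z = -1/3 - I is a simple zero of Q and P is analytic there; z = -1/3 - I is therefore a simple pole and
  Res(f, z₀) = P(z₀)/Q'(z₀).

Q'(z) = 3*z^2 - 3*z + 2*I*z - 1/9 - 11*I/6, so Q'(-1/3 - I) = 2/9 + 5*I/2.
P(-1/3 - I) = -exp(-1/3 - I)*sin(1/3 + I).

Res(f, -1/3 - I) = (-exp(-1/3 - I)*sin(1/3 + I))/(2/9 + 5*I/2) = (-72/2041 + 810*I/2041)*exp(-1/3 - I)*sin(1/3 + I)

Final answer: (-72/2041 + 810*I/2041)*exp(-1/3 - I)*sin(1/3 + I)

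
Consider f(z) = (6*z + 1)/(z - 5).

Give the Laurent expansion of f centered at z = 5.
31/(z - 5) + 6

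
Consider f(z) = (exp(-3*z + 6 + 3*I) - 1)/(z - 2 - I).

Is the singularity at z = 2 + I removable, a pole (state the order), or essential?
Let u = z - 2 - I. The exponent is -3*z + 6 + 3*I = -3u, so
  f = (e^(-3u) - 1)/u = ((-3u) + (-3u)^2/2 + (-3u)^3/6 + ...)/u = -3 + (9/2)*u + (-9/2)*u^2 + ...
The Laurent expansion about u = 0 has no negative powers; equivalently lim_{z→2 + I} f(z) = -3 exists and is finite.
So the singularity is removable.

Final answer: removable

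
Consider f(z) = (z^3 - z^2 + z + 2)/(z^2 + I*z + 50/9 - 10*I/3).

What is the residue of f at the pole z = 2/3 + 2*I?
Write f(z) = P(z)/Q(z) with P(z) = z^3 - z^2 + z + 2 and Q(z) = z^2 + I*z + 50/9 - 10*I/3.
The denominator factors as Q(z) = (z + 2/3 + 3*I)*(z - 2/3 - 2*I), so z = 2/3 + 2*I is a simple zero of Q and P is analytic there; z = 2/3 + 2*I is therefore a simple pole and
  Res(f, z₀) = P(z₀)/Q'(z₀).

Q'(z) = 2*z + I, so Q'(2/3 + 2*I) = 4/3 + 5*I.
P(2/3 + 2*I) = -40/27 - 6*I.

Res(f, 2/3 + 2*I) = (-40/27 - 6*I)/(4/3 + 5*I) = -2590/2169 - 16*I/723

Final answer: -2590/2169 - 16*I/723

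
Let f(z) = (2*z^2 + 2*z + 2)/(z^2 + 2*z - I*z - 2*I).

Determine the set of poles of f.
The singularities of f are the zeros of the denominator. Factoring,
  z^2 + 2*z - I*z - 2*I = (z - I)*(z + 2)
so the candidates are z = I, z = -2.

Check the numerator P(z) = 2*z^2 + 2*z + 2 at each one:
  P(I) = 2*I ≠ 0, so z = I is a (simple) pole.
  P(-2) = 6 ≠ 0, so z = -2 is a (simple) pole.

Poles of f: {-2, I}

Final answer: {-2, I}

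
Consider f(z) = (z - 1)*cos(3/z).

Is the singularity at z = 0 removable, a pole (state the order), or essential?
Let u = z. Then
  cos(3/u) = Σ_{k≥0} (-1)^k (3)^(2k)/((2k)!·u^(2k)) = 1 - 9/(2*u^2) + 27/(8*u^4) + ...
which has infinitely many negative powers of u, so cos(3/z) has an essential singularity at z = 0.
The extra factor z - 1 is a nonzero polynomial; if the product had at most a pole at z = 0, dividing by that polynomial would leave cos(3/z) with at most a pole too — contradiction. (Equivalently, the product's Laurent series still has infinitely many negative powers.)
So the singularity is essential.

Final answer: essential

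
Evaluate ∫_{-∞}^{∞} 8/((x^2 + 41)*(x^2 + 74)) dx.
Let f(z) = 8/((z^2 + 41)*(z^2 + 74)). The denominator has no real zeros and deg Q - deg P = 4 ≥ 2, so the integral of f over the upper semicircle |z| = R tends to 0 as R → ∞. Closing the contour in the upper half-plane,
  ∫_{-∞}^{∞} f(x) dx = 2πi · Σ Res(f, z_k)  over the poles with Im z_k > 0.

Zeros of the denominator: z^2 + 41 = 0 gives z = ±sqrt(41)*I; z^2 + 74 = 0 gives z = ±sqrt(74)*I.
Upper half-plane: z = sqrt(41)*I, z = sqrt(74)*I (simple).

Each pole is a simple zero of Q(z) = z^4 + 115*z^2 + 3034, so Res(f, z₀) = P(z₀)/Q'(z₀) with P(z) = 8, Q'(z) = 4*z^3 + 230*z:
  Res(f, sqrt(41)*I) = (8)/(66*sqrt(41)*I) = -4*sqrt(41)*I/1353
  Res(f, sqrt(74)*I) = (8)/(-66*sqrt(74)*I) = 2*sqrt(74)*I/1221

Sum of residues: 2*I*(-74*sqrt(41) + 41*sqrt(74))/50061
∫_{-∞}^{∞} f(x) dx = 2πi · (2*I*(-74*sqrt(41) + 41*sqrt(74))/50061) = 4*pi*(-41*sqrt(74) + 74*sqrt(41))/50061

Final answer: 4*pi*(-41*sqrt(74) + 74*sqrt(41))/50061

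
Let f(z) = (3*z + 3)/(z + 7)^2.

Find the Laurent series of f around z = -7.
Put w = z - (-7), i.e. z = w - 7. The denominator is w^2, so it suffices to rewrite the numerator in powers of w.

P(z) = 3*z + 3
P(w - 7) = -18 + 3*w

Dividing each term by w^2:
  f = -18/w^2 + 3/w

Substituting back w = z + 7:
  f(z) = -18/(z + 7)^2 + 3/(z + 7)

The series is finite because the numerator is a polynomial; the negative powers form the principal part, and the coefficient of 1/(z + 7) gives Res(f, -7) = 3.

Final answer: -18/(z + 7)^2 + 3/(z + 7)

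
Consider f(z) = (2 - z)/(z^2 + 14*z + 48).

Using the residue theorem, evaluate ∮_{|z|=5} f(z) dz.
0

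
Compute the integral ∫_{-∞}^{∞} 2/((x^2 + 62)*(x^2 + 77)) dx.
Let f(z) = 2/((z^2 + 62)*(z^2 + 77)). The denominator has no real zeros and deg Q - deg P = 4 ≥ 2, so the integral of f over the upper semicircle |z| = R tends to 0 as R → ∞. Closing the contour in the upper half-plane,
  ∫_{-∞}^{∞} f(x) dx = 2πi · Σ Res(f, z_k)  over the poles with Im z_k > 0.

Zeros of the denominator: z^2 + 62 = 0 gives z = ±sqrt(62)*I; z^2 + 77 = 0 gives z = ±sqrt(77)*I.
Upper half-plane: z = sqrt(62)*I, z = sqrt(77)*I (simple).

Each pole is a simple zero of Q(z) = z^4 + 139*z^2 + 4774, so Res(f, z₀) = P(z₀)/Q'(z₀) with P(z) = 2, Q'(z) = 4*z^3 + 278*z:
  Res(f, sqrt(62)*I) = (2)/(30*sqrt(62)*I) = -sqrt(62)*I/930
  Res(f, sqrt(77)*I) = (2)/(-30*sqrt(77)*I) = sqrt(77)*I/1155

Sum of residues: I*(-sqrt(62)/930 + sqrt(77)/1155)
∫_{-∞}^{∞} f(x) dx = 2πi · (I*(-sqrt(62)/930 + sqrt(77)/1155)) = pi*(-62*sqrt(77) + 77*sqrt(62))/35805

Final answer: pi*(-62*sqrt(77) + 77*sqrt(62))/35805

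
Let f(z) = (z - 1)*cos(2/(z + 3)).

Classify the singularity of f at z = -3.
Let u = z + 3. Then
  cos(2/u) = Σ_{k≥0} (-1)^k (2)^(2k)/((2k)!·u^(2k)) = 1 - 2/u^2 + 2/(3*u^4) + ...
which has infinitely many negative powers of u, so cos(2/(z + 3)) has an essential singularity at z = -3.
The extra factor z - 1 is a nonzero polynomial; if the product had at most a pole at z = -3, dividing by that polynomial would leave cos(2/(z + 3)) with at most a pole too — contradiction. (Equivalently, the product's Laurent series still has infinitely many negative powers.)
So the singularity is essential.

Final answer: essential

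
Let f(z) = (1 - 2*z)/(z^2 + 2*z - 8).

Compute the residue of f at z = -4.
Write f(z) = P(z)/Q(z) with P(z) = 1 - 2*z and Q(z) = z^2 + 2*z - 8.
The denominator factors as Q(z) = (z + 4)*(z - 2), so z = -4 is a simple zero of Q and P is analytic there; z = -4 is therefore a simple pole and
  Res(f, z₀) = P(z₀)/Q'(z₀).

Q'(z) = 2*z + 2, so Q'(-4) = -6.
P(-4) = 9.

Res(f, -4) = (9)/(-6) = -3/2

Final answer: -3/2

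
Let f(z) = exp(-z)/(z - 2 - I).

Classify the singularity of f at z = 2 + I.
Write f(z) = g(z)/(z - 2 - I) with g(z) = exp(-z).
g is entire and g(2 + I) = exp(-2 - I) ≠ 0, so no factor of (z - 2 - I) cancels: the Laurent expansion of f about z = 2 + I starts at the power -1, i.e. lim_{z→z₀} (z - z₀) f(z) = exp(-2 - I) is finite and nonzero.
So z = 2 + I is a pole of order 1.

Final answer: pole of order 1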